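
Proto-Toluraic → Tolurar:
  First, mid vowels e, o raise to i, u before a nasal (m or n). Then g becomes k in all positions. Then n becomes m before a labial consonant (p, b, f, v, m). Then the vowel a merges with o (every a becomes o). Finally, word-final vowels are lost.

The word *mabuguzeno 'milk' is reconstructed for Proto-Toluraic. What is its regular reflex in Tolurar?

mobukuzin

Tolurar: *mabuguzeno
  mabuguzeno → mabuguzino   [pre-nasal raising]
  mabuguzino → mabukuzino   [unconditioned shift]
  mabukuzino (rule 3 does not apply)
  mabukuzino → mobukuzino   [vowel merger]
  mobukuzino → mobukuzin   [apocope]
  giving Tolurar mobukuzin.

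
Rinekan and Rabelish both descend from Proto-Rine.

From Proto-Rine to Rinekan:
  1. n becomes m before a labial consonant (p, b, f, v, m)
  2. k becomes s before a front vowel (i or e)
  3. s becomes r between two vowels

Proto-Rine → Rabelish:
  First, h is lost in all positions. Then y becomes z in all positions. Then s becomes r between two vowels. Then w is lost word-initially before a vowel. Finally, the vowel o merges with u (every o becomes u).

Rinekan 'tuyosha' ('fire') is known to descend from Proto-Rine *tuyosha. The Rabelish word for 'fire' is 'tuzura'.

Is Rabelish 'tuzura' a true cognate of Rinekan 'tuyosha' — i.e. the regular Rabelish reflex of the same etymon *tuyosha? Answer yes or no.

Derive the expected Rabelish reflex of *tuyosha:
Rabelish: start from *tuyosha.
  rule 1 (h-loss): tuyosha → tuyosa
  rule 2 (unconditioned shift): tuyosa → tuzosa
  rule 3 (rhotacism): tuzosa → tuzora
  rule 4: no change — tuzora
  rule 5 (vowel merger): tuzora → tuzura
  ⇒ Rabelish tuzura
Rabelish 'tuzura' matches the regular reflex exactly, so the pair is cognate.

yes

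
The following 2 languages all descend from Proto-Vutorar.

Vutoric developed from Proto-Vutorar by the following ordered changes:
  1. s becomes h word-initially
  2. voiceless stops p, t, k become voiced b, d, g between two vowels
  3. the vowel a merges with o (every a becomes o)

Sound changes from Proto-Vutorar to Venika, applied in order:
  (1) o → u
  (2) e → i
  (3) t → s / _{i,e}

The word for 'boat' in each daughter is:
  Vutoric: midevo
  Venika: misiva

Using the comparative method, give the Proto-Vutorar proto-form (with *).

Position 4: Vutoric has e, Venika has i. Vutoric preserves e here (none of its changes turn any other segment into e), so the proto-segment is *e.
Position 3: Vutoric has d, Venika has s. Taking the neighbouring segments as reconstructed: Vutoric d could go back to *t or *d; Venika s could go back to *t or *s — the one source consistent with every daughter is *t.
Position 6: Vutoric has o, Venika has a. Venika preserves a here (none of its changes turn any other segment into a), so the proto-segment is *a.
Verify the candidate proto-form against each daughter:
Vutoric: *miteva
  miteva (rule 1 does not apply)
  miteva → mideva   [intervocalic voicing]
  mideva → midevo   [vowel merger]
  giving Vutoric midevo.
Venika: start from *miteva.
  rule 1: no change — miteva
  rule 2 (vowel merger): miteva → mitiva
  rule 3 (palatalisation): mitiva → misiva
  ⇒ Venika misiva
*miteva is the unique common source.

*miteva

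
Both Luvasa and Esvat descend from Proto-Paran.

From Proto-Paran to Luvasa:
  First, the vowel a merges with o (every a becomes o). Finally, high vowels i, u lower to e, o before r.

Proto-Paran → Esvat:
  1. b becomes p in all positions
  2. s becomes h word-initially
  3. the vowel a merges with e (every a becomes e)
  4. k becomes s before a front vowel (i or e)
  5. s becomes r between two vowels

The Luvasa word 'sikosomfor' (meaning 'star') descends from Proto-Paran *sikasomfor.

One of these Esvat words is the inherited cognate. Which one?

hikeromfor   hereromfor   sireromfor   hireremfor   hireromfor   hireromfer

hireromfor

Esvat: *sikasomfor
  sikasomfor (rule 1 does not apply)
  sikasomfor → hikasomfor   [debuccalisation]
  hikasomfor → hikesomfor   [vowel merger]
  hikesomfor → hisesomfor   [palatalisation]
  hisesomfor → hireromfor   [rhotacism]
  giving Esvat hireromfor.
Only 'hireromfor' matches the regular Esvat development of *sikasomfor.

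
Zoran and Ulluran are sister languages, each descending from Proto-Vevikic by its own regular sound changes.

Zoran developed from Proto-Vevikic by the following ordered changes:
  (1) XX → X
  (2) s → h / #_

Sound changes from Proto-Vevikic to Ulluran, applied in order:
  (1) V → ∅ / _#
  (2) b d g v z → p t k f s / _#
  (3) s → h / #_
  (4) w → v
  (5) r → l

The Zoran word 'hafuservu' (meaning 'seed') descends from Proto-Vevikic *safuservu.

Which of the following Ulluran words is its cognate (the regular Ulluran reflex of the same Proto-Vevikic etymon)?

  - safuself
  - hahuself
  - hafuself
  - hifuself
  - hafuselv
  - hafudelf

Ulluran: *safuservu
  safuservu → safuserv   [apocope]
  safuserv → safuserf   [final devoicing]
  safuserf → hafuserf   [debuccalisation]
  hafuserf (rule 4 does not apply)
  hafuserf → hafuself   [unconditioned shift]
  giving Ulluran hafuself.
The other candidates each miss or misapply at least one Ulluran change.

hafuself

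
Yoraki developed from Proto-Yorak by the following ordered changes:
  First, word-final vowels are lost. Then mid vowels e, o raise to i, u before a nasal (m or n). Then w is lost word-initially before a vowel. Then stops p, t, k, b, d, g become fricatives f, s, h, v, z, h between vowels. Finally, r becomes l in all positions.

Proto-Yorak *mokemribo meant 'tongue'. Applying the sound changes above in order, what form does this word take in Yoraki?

mohimlib

Yoraki: start from *mokemribo.
  rule 1 (apocope): mokemribo → mokemrib
  rule 2 (pre-nasal raising): mokemrib → mokimrib
  rule 3: no change — mokimrib
  rule 4 (intervocalic lenition): mokimrib → mohimrib
  rule 5 (unconditioned shift): mohimrib → mohimlib
  ⇒ Yoraki mohimlib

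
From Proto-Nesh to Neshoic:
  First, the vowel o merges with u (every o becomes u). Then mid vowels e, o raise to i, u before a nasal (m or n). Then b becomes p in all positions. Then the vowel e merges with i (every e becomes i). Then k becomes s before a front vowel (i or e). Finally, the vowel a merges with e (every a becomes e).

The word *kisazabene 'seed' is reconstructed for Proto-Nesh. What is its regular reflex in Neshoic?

sisezepini

Neshoic: start from *kisazabene.
  rule 1: no change — kisazabene
  rule 2 (pre-nasal raising): kisazabene → kisazabine
  rule 3 (unconditioned shift): kisazabine → kisazapine
  rule 4 (vowel merger): kisazapine → kisazapini
  rule 5 (palatalisation): kisazapini → sisazapini
  rule 6 (vowel merger): sisazapini → sisezepini
  ⇒ Neshoic sisezepini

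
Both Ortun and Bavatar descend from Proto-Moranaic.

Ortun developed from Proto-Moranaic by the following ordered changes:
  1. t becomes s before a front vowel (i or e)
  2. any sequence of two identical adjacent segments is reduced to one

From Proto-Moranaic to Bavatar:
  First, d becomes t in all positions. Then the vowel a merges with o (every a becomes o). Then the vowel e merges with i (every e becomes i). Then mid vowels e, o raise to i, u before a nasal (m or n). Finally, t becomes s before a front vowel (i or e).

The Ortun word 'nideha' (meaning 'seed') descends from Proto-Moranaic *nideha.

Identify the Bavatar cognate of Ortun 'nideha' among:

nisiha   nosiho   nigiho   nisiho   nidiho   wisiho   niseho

nisiho

Bavatar: *nideha > niteha > niteho > nitiho > nisiho  (by unconditioned shift, vowel merger, vowel merger, palatalisation)
Among the options, 'nisiho' alone shows every Bavatar change applied in order.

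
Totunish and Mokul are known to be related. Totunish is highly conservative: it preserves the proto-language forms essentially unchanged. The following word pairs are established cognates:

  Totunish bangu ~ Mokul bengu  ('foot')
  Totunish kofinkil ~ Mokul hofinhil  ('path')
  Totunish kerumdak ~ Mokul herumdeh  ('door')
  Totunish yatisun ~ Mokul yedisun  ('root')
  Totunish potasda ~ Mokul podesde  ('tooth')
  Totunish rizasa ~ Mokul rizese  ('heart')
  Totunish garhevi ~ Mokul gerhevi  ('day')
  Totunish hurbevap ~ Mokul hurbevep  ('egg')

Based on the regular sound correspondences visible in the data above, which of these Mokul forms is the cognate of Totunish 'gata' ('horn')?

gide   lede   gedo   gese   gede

kerumdak ~ herumdeh, yatisun ~ yedisun — Totunish a corresponds to Mokul e after a consonant, before a consonant other than r, m, n, p, b, f, v.
potasda ~ podesde — Totunish t corresponds to Mokul d between vowels (before a back vowel).
potasda ~ podesde, rizasa ~ rizese — Totunish a corresponds to Mokul e word-finally.
Applying these to Totunish 'gata':
  gata → geta   (a→e after a consonant, before a consonant other than r, m, n, p, b, f, v)
  geta → geda   (t→d between vowels (before a back vowel))
  geda → gede   (a→e word-finally)
So the Mokul cognate is 'gede'.

gede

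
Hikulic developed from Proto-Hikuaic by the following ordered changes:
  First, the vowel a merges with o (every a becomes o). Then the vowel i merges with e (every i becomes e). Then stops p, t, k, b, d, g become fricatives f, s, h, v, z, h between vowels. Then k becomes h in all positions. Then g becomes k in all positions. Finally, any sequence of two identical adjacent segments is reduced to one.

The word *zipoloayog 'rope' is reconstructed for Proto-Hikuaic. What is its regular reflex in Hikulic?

zefoloyok

Hikulic: *zipoloayog > zipolooyog > zepolooyog > zefolooyog > zefolooyok > zefoloyok  (by vowel merger, vowel merger, intervocalic lenition, unconditioned shift, degemination)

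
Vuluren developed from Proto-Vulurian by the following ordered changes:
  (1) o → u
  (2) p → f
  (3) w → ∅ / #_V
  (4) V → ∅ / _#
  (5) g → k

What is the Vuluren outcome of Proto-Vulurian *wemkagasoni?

emkakasun

Vuluren: start from *wemkagasoni.
  rule 1 (vowel merger): wemkagasoni → wemkagasuni
  rule 2: no change — wemkagasuni
  rule 3 (glide loss): wemkagasuni → emkagasuni
  rule 4 (apocope): emkagasuni → emkagasun
  rule 5 (unconditioned shift): emkagasun → emkakasun
  ⇒ Vuluren emkakasun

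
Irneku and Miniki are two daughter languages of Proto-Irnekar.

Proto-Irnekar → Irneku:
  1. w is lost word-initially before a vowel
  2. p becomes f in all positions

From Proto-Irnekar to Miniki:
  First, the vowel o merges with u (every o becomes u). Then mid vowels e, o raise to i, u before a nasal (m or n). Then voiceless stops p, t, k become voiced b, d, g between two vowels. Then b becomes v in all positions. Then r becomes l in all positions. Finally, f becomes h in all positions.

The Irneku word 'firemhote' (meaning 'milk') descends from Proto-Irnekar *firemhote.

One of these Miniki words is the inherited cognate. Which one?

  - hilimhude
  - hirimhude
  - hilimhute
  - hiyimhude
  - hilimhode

hilimhude

Miniki: *firemhote > firemhute > firimhute > firimhude > filimhude > hilimhude  (by vowel merger, pre-nasal raising, intervocalic voicing, unconditioned shift, unconditioned shift)
Among the options, 'hilimhude' alone shows every Miniki change applied in order.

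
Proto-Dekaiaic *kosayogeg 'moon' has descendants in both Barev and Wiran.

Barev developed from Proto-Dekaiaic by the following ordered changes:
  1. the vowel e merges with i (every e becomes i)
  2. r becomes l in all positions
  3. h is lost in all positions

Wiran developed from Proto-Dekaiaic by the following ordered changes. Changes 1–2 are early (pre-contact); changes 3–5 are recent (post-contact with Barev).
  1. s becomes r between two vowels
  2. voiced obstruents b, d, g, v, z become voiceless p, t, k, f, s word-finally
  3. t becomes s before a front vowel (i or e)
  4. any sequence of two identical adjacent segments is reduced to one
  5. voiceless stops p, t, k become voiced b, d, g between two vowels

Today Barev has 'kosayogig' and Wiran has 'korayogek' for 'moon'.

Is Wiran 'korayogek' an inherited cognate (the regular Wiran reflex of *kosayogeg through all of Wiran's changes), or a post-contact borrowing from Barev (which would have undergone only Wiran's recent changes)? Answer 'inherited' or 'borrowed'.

If inherited, *kosayogeg would pass through all of Wiran's changes:
Wiran: *kosayogeg > korayogeg > korayogek  (by rhotacism, final devoicing)
If borrowed from Barev 'kosayogig' after the early changes, it would undergo only the recent ones:
  rule 3 (palatalisation): no change (kosayogig)
  rule 4 (degemination): no change (kosayogig)
  rule 5 (intervocalic voicing): no change (kosayogig)
  ⇒ as a loan: kosayogig
Wiran 'korayogek' matches the inherited outcome exactly, so it is an inherited cognate, not a loan.

inherited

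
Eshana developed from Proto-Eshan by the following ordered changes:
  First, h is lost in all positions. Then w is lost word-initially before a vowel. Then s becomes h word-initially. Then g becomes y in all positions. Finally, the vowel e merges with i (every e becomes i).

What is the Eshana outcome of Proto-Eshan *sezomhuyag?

hizomuyay

Eshana: *sezomhuyag > sezomuyag > hezomuyag > hezomuyay > hizomuyay  (by h-loss, debuccalisation, unconditioned shift, vowel merger)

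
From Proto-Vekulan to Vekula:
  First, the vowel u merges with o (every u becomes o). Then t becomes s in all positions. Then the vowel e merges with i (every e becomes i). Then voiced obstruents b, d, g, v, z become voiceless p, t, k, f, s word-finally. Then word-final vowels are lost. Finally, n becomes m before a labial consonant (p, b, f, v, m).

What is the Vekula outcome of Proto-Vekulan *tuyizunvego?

soyizomvig

Vekula: *tuyizunvego > toyizonvego > soyizonvego > soyizonvigo > soyizonvig > soyizomvig  (by vowel merger, unconditioned shift, vowel merger, apocope, nasal place assimilation)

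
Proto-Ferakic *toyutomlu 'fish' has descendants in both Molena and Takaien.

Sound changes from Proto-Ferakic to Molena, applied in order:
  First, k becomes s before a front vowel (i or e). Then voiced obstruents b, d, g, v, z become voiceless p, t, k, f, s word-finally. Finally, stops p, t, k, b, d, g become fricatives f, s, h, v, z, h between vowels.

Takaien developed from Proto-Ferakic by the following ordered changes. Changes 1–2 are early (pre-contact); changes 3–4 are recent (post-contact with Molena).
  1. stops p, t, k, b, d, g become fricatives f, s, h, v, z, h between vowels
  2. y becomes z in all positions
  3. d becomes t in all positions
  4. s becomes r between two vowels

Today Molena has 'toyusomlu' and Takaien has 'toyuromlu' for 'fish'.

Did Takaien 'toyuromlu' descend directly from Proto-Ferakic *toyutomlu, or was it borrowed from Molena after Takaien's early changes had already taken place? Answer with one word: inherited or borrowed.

borrowed

If inherited, *toyutomlu would pass through all of Takaien's changes:
Takaien: *toyutomlu > toyusomlu > tozusomlu > tozuromlu  (by intervocalic lenition, unconditioned shift, rhotacism)
If borrowed from Molena 'toyusomlu' after the early changes, it would undergo only the recent ones:
  rule 3 (unconditioned shift): no change (toyusomlu)
  rule 4 (rhotacism): toyusomlu → toyuromlu
  ⇒ as a loan: toyuromlu
Takaien 'toyuromlu' matches the loan outcome 'toyuromlu', not the inherited 'tozuromlu' — it skipped the early Takaien changes, so it was borrowed from Molena.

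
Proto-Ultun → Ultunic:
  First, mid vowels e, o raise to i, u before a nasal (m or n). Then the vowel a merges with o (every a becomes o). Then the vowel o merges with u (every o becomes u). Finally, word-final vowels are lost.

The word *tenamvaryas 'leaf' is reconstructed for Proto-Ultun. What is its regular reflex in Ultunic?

tinumvuryus

Ultunic: start from *tenamvaryas.
  rule 1 (pre-nasal raising): tenamvaryas → tinamvaryas
  rule 2 (vowel merger): tinamvaryas → tinomvoryos
  rule 3 (vowel merger): tinomvoryos → tinumvuryus
  rule 4: no change — tinumvuryus
  ⇒ Ultunic tinumvuryus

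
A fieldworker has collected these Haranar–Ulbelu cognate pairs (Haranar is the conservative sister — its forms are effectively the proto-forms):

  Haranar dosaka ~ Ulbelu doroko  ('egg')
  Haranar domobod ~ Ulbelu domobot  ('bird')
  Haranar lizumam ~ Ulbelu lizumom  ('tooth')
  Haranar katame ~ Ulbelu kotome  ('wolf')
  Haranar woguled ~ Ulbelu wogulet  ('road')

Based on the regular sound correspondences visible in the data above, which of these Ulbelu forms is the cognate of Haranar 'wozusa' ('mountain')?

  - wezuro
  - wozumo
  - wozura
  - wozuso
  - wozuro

wozuro

dosaka ~ doroko — Haranar s corresponds to Ulbelu r between vowels (before a back vowel).
dosaka ~ doroko — Haranar a corresponds to Ulbelu o word-finally.
Applying these to Haranar 'wozusa':
  wozusa → wozura   (s→r between vowels (before a back vowel))
  wozura → wozuro   (a→o word-finally)
So the Ulbelu cognate is 'wozuro'.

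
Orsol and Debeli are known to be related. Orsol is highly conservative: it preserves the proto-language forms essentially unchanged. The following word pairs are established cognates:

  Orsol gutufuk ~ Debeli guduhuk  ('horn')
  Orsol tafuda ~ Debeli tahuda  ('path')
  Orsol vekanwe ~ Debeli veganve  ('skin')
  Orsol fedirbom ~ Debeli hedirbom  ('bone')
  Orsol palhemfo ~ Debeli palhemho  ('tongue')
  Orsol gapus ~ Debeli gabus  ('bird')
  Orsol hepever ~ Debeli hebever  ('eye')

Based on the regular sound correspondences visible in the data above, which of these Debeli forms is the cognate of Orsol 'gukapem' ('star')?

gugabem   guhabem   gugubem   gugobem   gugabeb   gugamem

gugabem

vekanwe ~ veganve — Orsol k corresponds to Debeli g between vowels (before a back vowel).
hepever ~ hebever — Orsol p corresponds to Debeli b between vowels (before a front vowel).
Applying these to Orsol 'gukapem':
  gukapem → gugapem   (k→g between vowels (before a back vowel))
  gugapem → gugabem   (p→b between vowels (before a front vowel))
So the Debeli cognate is 'gugabem'.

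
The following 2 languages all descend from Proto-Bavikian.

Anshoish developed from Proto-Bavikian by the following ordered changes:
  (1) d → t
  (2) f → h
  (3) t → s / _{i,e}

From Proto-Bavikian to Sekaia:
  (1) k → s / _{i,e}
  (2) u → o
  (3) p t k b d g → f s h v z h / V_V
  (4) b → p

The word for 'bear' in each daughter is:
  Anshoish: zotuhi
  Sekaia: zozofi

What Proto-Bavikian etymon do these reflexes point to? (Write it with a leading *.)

Position 3: Anshoish has t, Sekaia has z. Taking the neighbouring segments as reconstructed: Anshoish t could go back to *t or *d; Sekaia z could go back to *d or *z — the one source consistent with every daughter is *d.
Position 5: Anshoish has h, Sekaia has f. Taking the neighbouring segments as reconstructed: Anshoish h could go back to *f or *h; Sekaia f could go back to *p or *f — the one source consistent with every daughter is *f.
Position 4: Anshoish has u, Sekaia has o. Anshoish preserves u here (none of its changes turn any other segment into u), so the proto-segment is *u.
Verify the candidate proto-form against each daughter:
Anshoish: *zodufi > zotufi > zotuhi  (by unconditioned shift, unconditioned shift)
Sekaia: *zodufi
  zodufi (rule 1 does not apply)
  zodufi → zodofi   [vowel merger]
  zodofi → zozofi   [intervocalic lenition]
  zozofi (rule 4 does not apply)
  giving Sekaia zozofi.
No other proto-form is consistent with every reflex, so the reconstruction is *zodufi.

*zodufi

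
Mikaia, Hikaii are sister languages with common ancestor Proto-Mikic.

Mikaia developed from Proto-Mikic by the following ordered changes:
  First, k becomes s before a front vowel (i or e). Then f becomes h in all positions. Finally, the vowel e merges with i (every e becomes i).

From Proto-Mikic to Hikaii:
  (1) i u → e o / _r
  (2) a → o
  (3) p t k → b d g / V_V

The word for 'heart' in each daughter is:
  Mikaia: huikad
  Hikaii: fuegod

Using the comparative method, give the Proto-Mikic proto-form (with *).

Position 4: Mikaia has k, Hikaii has g. Mikaia preserves k here (none of its changes turn any other segment into k), so the proto-segment is *k.
Position 5: Mikaia has a, Hikaii has o. Mikaia preserves a here (none of its changes turn any other segment into a), so the proto-segment is *a.
This points to *fuekad. Verify forward in each daughter:
Mikaia: *fuekad > huekad > huikad  (by unconditioned shift, vowel merger)
Hikaii: *fuekad > fuekod > fuegod  (by vowel merger, intervocalic voicing)
Only *fuekad yields all of Mikaia huikad, Hikaii fuegod.

*fuekad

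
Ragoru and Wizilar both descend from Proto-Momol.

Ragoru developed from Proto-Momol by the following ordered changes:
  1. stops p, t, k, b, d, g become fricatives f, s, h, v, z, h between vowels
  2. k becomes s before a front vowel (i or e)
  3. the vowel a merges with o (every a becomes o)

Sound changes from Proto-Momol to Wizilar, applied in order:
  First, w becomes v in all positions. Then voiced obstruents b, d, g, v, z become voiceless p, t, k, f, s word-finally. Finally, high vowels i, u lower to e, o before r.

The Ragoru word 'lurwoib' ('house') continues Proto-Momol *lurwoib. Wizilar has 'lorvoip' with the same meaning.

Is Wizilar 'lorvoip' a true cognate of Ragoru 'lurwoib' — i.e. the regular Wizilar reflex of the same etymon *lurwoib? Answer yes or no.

Derive the expected Wizilar reflex of *lurwoib:
Wizilar: *lurwoib > lurvoib > lurvoip > lorvoip  (by unconditioned shift, final devoicing, pre-rhotic lowering)
Wizilar 'lorvoip' matches the regular reflex exactly, so the pair is cognate.

yes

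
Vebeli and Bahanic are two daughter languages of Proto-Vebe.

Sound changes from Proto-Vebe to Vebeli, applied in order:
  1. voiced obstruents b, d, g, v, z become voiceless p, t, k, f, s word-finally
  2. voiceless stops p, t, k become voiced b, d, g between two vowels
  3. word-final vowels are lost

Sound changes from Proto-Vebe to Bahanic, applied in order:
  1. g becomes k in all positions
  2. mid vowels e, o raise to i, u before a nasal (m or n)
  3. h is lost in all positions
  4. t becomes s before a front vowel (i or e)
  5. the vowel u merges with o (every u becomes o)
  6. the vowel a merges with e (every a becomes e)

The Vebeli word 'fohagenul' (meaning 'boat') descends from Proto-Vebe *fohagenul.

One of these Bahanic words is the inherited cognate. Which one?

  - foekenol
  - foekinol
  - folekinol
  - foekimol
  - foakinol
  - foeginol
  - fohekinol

foekinol

Bahanic: *fohagenul > fohakenul > fohakinul > foakinul > foakinol > foekinol  (by unconditioned shift, pre-nasal raising, h-loss, vowel merger, vowel merger)
Only 'foekinol' matches the regular Bahanic development of *fohagenul.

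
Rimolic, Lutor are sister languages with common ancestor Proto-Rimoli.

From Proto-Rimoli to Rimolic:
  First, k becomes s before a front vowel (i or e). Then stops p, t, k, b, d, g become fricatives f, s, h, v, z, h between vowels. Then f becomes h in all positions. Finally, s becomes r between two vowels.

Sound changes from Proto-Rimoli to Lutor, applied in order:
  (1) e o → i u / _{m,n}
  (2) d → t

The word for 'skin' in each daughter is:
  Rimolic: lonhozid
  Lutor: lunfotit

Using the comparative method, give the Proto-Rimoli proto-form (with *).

Position 4: Rimolic has h, Lutor has f. Lutor preserves f here (none of its changes turn any other segment into f), so the proto-segment is *f.
Position 6: Rimolic has z, Lutor has t. Taking the neighbouring segments as reconstructed: Rimolic z could go back to *d or *z; Lutor t could go back to *t or *d — the one source consistent with every daughter is *d.
This points to *lonfodid. Verify forward in each daughter:
Rimolic: *lonfodid
  lonfodid (rule 1 does not apply)
  lonfodid → lonfozid   [intervocalic lenition]
  lonfozid → lonhozid   [unconditioned shift]
  lonhozid (rule 4 does not apply)
  giving Rimolic lonhozid.
Lutor: start from *lonfodid.
  rule 1 (pre-nasal raising): lonfodid → lunfodid
  rule 2 (unconditioned shift): lunfodid → lunfotit
  ⇒ Lutor lunfotit
*lonfodid is the unique common source.

*lonfodid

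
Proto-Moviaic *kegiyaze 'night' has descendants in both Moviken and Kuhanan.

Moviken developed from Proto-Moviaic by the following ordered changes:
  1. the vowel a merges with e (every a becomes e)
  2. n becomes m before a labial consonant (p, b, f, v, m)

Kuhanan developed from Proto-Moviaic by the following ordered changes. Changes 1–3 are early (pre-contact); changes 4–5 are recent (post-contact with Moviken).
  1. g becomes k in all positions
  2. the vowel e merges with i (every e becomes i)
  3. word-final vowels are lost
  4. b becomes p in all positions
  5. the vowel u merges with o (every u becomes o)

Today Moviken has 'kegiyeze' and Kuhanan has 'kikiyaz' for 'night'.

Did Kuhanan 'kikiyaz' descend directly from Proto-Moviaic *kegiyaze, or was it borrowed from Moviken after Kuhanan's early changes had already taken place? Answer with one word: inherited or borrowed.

inherited

If inherited, *kegiyaze would pass through all of Kuhanan's changes:
Kuhanan: start from *kegiyaze.
  rule 1 (unconditioned shift): kegiyaze → kekiyaze
  rule 2 (vowel merger): kekiyaze → kikiyazi
  rule 3 (apocope): kikiyazi → kikiyaz
  rule 4: no change — kikiyaz
  rule 5: no change — kikiyaz
  ⇒ Kuhanan kikiyaz
If borrowed from Moviken 'kegiyeze' after the early changes, it would undergo only the recent ones:
  rule 4 (unconditioned shift): no change (kegiyeze)
  rule 5 (vowel merger): no change (kegiyeze)
  ⇒ as a loan: kegiyeze
Kuhanan 'kikiyaz' matches the inherited outcome exactly, so it is an inherited cognate, not a loan.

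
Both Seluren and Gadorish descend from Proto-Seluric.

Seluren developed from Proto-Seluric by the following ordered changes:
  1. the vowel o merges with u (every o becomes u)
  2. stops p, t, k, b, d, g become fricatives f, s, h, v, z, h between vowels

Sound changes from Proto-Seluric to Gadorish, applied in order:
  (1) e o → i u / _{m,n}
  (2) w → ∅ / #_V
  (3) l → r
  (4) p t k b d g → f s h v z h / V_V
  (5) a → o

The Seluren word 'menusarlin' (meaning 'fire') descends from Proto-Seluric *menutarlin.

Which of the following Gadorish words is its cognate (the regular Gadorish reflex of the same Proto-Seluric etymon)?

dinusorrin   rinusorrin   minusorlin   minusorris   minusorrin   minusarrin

minusorrin

Gadorish: *menutarlin > minutarlin > minutarrin > minusarrin > minusorrin  (by pre-nasal raising, unconditioned shift, intervocalic lenition, vowel merger)
The other candidates each miss or misapply at least one Gadorish change.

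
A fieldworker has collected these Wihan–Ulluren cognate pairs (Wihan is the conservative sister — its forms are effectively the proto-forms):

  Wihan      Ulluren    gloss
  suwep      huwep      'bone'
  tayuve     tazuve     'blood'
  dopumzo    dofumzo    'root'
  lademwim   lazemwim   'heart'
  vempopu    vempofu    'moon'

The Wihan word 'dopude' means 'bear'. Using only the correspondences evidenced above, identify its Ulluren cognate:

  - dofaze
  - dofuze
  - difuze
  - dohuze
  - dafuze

dopumzo ~ dofumzo, vempopu ~ vempofu — Wihan p corresponds to Ulluren f between vowels (before a back vowel).
lademwim ~ lazemwim — Wihan d corresponds to Ulluren z between vowels (before a front vowel).
Applying these to Wihan 'dopude':
  dopude → dofude   (p→f between vowels (before a back vowel))
  dofude → dofuze   (d→z between vowels (before a front vowel))
So the Ulluren cognate is 'dofuze'.

dofuze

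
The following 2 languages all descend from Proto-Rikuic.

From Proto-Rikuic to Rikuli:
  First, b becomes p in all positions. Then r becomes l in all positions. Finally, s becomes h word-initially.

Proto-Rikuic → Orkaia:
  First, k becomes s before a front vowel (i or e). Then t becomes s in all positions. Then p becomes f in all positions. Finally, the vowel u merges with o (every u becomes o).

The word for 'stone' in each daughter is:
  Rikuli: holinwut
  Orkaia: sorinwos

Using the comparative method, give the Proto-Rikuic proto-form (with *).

Position 7: Rikuli has u, Orkaia has o. Rikuli preserves u here (none of its changes turn any other segment into u), so the proto-segment is *u.
Position 3: Rikuli has l, Orkaia has r. Orkaia preserves r here (none of its changes turn any other segment into r), so the proto-segment is *r.
This points to *sorinwut. Verify forward in each daughter:
Rikuli: *sorinwut > solinwut > holinwut  (by unconditioned shift, debuccalisation)
Orkaia: *sorinwut
  sorinwut (rule 1 does not apply)
  sorinwut → sorinwus   [unconditioned shift]
  sorinwus (rule 3 does not apply)
  sorinwus → sorinwos   [vowel merger]
  giving Orkaia sorinwos.
*sorinwut is the unique common source.

*sorinwut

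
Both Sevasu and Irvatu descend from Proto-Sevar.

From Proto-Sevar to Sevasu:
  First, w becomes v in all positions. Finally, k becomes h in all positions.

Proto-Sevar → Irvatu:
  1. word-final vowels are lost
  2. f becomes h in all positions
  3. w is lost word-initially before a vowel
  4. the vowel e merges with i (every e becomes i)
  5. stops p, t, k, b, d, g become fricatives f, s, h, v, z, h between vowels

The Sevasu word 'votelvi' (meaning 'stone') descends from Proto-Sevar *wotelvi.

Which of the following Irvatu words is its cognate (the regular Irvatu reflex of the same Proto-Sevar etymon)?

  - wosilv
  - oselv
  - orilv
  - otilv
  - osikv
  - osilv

Irvatu: *wotelvi > wotelv > otelv > otilv > osilv  (by apocope, glide loss, vowel merger, intervocalic lenition)
Among the options, 'osilv' alone shows every Irvatu change applied in order.

osilv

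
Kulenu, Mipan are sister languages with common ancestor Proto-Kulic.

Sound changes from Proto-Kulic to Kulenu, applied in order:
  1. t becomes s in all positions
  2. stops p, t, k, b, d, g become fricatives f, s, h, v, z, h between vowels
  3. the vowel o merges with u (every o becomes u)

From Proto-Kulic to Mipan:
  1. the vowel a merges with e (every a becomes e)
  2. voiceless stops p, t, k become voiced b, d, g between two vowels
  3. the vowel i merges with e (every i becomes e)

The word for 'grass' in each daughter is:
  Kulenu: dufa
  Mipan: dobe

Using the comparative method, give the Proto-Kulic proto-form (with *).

*dopa

Position 4: Kulenu has a, Mipan has e. Kulenu preserves a here (none of its changes turn any other segment into a), so the proto-segment is *a.
Position 2: Kulenu has u, Mipan has o. Mipan preserves o here (none of its changes turn any other segment into o), so the proto-segment is *o.
This points to *dopa. Verify forward in each daughter:
Kulenu: *dopa > dofa > dufa  (by intervocalic lenition, vowel merger)
Mipan: *dopa
  dopa → dope   [vowel merger]
  dope → dobe   [intervocalic voicing]
  dobe (rule 3 does not apply)
  giving Mipan dobe.
*dopa is the unique common source.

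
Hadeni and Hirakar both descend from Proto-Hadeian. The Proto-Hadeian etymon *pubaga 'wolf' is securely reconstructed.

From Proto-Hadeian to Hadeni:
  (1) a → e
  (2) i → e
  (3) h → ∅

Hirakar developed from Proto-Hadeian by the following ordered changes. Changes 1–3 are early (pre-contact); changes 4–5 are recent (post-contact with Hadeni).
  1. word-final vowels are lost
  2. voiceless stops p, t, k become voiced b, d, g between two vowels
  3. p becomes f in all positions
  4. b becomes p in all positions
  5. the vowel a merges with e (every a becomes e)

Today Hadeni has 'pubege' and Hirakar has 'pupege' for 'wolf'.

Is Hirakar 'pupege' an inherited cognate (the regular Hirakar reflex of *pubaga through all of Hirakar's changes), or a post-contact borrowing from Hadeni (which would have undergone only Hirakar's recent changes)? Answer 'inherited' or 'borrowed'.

borrowed

If inherited, *pubaga would pass through all of Hirakar's changes:
Hirakar: start from *pubaga.
  rule 1 (apocope): pubaga → pubag
  rule 2: no change — pubag
  rule 3 (unconditioned shift): pubag → fubag
  rule 4 (unconditioned shift): fubag → fupag
  rule 5 (vowel merger): fupag → fupeg
  ⇒ Hirakar fupeg
If borrowed from Hadeni 'pubege' after the early changes, it would undergo only the recent ones:
  rule 4 (unconditioned shift): pubege → pupege
  rule 5 (vowel merger): no change (pupege)
  ⇒ as a loan: pupege
Hirakar 'pupege' matches the loan outcome 'pupege', not the inherited 'fupeg' — it skipped the early Hirakar changes, so it was borrowed from Hadeni.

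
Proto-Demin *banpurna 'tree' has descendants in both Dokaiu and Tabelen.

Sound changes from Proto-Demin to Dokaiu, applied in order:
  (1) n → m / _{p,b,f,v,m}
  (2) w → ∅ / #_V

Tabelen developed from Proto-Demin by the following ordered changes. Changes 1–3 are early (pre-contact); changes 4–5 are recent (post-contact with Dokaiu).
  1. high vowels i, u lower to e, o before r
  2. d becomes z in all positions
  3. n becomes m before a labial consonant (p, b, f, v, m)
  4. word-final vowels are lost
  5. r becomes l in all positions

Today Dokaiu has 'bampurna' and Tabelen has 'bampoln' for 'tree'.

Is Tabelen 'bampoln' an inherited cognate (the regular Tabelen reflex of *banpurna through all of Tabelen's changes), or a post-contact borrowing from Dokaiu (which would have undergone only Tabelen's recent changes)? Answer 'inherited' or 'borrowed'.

inherited

If inherited, *banpurna would pass through all of Tabelen's changes:
Tabelen: *banpurna > banporna > bamporna > bamporn > bampoln  (by pre-rhotic lowering, nasal place assimilation, apocope, unconditioned shift)
If borrowed from Dokaiu 'bampurna' after the early changes, it would undergo only the recent ones:
  rule 4 (apocope): bampurna → bampurn
  rule 5 (unconditioned shift): bampurn → bampuln
  ⇒ as a loan: bampuln
Tabelen 'bampoln' matches the inherited outcome exactly, so it is an inherited cognate, not a loan.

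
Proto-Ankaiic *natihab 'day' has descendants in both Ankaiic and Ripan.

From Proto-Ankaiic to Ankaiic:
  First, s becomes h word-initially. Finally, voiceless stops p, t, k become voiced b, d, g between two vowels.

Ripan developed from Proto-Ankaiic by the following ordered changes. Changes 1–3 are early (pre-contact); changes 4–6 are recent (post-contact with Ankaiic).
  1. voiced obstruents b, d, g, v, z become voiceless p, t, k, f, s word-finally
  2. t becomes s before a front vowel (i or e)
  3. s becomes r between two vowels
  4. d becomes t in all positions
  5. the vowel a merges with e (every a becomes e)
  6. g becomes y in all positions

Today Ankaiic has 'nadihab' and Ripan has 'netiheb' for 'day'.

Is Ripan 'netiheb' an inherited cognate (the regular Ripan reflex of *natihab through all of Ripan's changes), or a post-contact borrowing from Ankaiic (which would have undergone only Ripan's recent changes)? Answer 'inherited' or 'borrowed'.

If inherited, *natihab would pass through all of Ripan's changes:
Ripan: start from *natihab.
  rule 1 (final devoicing): natihab → natihap
  rule 2 (palatalisation): natihap → nasihap
  rule 3 (rhotacism): nasihap → narihap
  rule 4: no change — narihap
  rule 5 (vowel merger): narihap → nerihep
  rule 6: no change — nerihep
  ⇒ Ripan nerihep
If borrowed from Ankaiic 'nadihab' after the early changes, it would undergo only the recent ones:
  rule 4 (unconditioned shift): nadihab → natihab
  rule 5 (vowel merger): natihab → netiheb
  rule 6 (unconditioned shift): no change (netiheb)
  ⇒ as a loan: netiheb
Ripan 'netiheb' matches the loan outcome 'netiheb', not the inherited 'nerihep' — it skipped the early Ripan changes, so it was borrowed from Ankaiic.

borrowed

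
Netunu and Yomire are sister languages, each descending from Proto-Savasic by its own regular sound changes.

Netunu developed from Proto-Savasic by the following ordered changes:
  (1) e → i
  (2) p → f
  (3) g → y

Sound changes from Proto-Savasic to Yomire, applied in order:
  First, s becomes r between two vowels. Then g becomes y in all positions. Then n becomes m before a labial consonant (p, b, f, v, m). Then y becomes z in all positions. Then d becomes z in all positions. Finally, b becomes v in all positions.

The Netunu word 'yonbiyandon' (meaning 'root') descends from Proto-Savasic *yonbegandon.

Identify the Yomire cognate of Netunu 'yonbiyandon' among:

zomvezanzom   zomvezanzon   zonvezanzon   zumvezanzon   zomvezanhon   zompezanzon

Yomire: *yonbegandon > yonbeyandon > yombeyandon > zombezandon > zombezanzon > zomvezanzon  (by unconditioned shift, nasal place assimilation, unconditioned shift, unconditioned shift, unconditioned shift)
Only 'zomvezanzon' matches the regular Yomire development of *yonbegandon.

zomvezanzon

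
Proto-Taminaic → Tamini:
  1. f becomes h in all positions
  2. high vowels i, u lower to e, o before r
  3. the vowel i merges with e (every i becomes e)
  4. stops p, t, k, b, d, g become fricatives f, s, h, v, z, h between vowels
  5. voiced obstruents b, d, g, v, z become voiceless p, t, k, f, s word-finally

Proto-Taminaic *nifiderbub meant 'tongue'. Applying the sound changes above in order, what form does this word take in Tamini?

Tamini: *nifiderbub > nihiderbub > nehederbub > nehezerbub > nehezerbup  (by unconditioned shift, vowel merger, intervocalic lenition, final devoicing)

nehezerbup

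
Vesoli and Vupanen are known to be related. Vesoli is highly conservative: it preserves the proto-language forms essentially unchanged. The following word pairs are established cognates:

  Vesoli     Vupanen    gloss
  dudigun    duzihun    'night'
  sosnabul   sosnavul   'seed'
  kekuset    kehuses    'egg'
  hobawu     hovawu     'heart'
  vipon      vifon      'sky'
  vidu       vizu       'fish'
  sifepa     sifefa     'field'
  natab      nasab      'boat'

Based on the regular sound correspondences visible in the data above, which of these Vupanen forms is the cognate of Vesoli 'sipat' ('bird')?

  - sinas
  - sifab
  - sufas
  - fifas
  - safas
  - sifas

sifas

sifepa ~ sifefa — Vesoli p corresponds to Vupanen f between vowels (before a back vowel).
kekuset ~ kehuses — Vesoli t corresponds to Vupanen s word-finally.
Applying these to Vesoli 'sipat':
  sipat → sifat   (p→f between vowels (before a back vowel))
  sifat → sifas   (t→s word-finally)
So the Vupanen cognate is 'sifas'.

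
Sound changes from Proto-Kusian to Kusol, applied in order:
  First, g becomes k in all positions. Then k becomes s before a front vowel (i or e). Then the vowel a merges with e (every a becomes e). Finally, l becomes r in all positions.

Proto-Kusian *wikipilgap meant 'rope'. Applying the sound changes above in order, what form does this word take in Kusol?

wisipirkep

Kusol: *wikipilgap
  wikipilgap → wikipilkap   [unconditioned shift]
  wikipilkap → wisipilkap   [palatalisation]
  wisipilkap → wisipilkep   [vowel merger]
  wisipilkep → wisipirkep   [unconditioned shift]
  giving Kusol wisipirkep.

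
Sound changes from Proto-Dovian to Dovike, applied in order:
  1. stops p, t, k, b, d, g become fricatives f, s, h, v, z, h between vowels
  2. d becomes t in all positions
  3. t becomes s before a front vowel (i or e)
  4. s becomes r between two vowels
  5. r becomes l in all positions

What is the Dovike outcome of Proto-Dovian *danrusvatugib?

Dovike: *danrusvatugib
  danrusvatugib → danrusvasuhib   [intervocalic lenition]
  danrusvasuhib → tanrusvasuhib   [unconditioned shift]
  tanrusvasuhib (rule 3 does not apply)
  tanrusvasuhib → tanrusvaruhib   [rhotacism]
  tanrusvaruhib → tanlusvaluhib   [unconditioned shift]
  giving Dovike tanlusvaluhib.

tanlusvaluhib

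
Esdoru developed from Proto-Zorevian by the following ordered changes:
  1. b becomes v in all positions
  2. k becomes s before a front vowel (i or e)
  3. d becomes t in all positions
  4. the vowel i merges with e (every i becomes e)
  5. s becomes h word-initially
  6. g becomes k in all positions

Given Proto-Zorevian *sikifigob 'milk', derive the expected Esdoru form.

Esdoru: start from *sikifigob.
  rule 1 (unconditioned shift): sikifigob → sikifigov
  rule 2 (palatalisation): sikifigov → sisifigov
  rule 3: no change — sisifigov
  rule 4 (vowel merger): sisifigov → sesefegov
  rule 5 (debuccalisation): sesefegov → hesefegov
  rule 6 (unconditioned shift): hesefegov → hesefekov
  ⇒ Esdoru hesefekov

hesefekov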